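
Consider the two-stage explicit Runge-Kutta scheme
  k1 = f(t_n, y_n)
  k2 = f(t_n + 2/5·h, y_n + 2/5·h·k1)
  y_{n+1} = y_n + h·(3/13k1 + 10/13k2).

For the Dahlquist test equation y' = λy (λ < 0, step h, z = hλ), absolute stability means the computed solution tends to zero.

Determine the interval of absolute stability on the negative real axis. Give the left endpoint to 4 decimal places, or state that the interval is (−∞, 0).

z∈(-3.2500,0).

Set f=λy, z=hλ:
  k1=λy_n ⇒ h·k1=z·y_n;  k2=λ(1+2/5z)y_n ⇒ h·k2=z(1+2/5z)y_n
  y_{n+1}/y_n = 1 + 3/13z + 10/13z(1+2/5z) = 1 + z + 4/13z²
  so R(z) = 1 + z + 4/13z².

Boundary: |R(x)|=1, x<0.
x=-0.95: |R|=0.3277
R=1: x+4/13x²=0 ⇒ x=−13/4=-3.2500; min R=1−1/(4·4/13)=0.1875>−1
Confirm numerically:
  x=-2.936: |R|=0.71634 <1
  x=-2.359: |R|=0.35327 <1
  x=-2.092: |R|=0.25460 <1
  x=-1.917: |R|=0.21374 <1
  x=-3.764: |R|=1.59529 >1
  x=-3.470: |R|=1.23489 >1
  x=-3.360: |R|=1.11372 >1
Stable set (-3.2500, 0).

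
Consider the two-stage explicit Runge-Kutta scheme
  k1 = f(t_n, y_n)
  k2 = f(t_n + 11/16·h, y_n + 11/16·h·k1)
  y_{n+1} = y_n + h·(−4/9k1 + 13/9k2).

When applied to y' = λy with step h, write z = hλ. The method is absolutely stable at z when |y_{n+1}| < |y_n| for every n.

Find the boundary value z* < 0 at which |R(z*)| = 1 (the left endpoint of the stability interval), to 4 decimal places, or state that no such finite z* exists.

With y'=λy (z=hλ):
  k1=λy_n ⇒ h·k1=z·y_n;  k2=λ(1+11/16z)y_n ⇒ h·k2=z(1+11/16z)y_n
  y_{n+1}/y_n = 1 − 4/9z + 13/9z(1+11/16z) = 1 + z + 143/144z²
  Hence R(z) = 1 + z + 143/144z².

Find x<0 with |R(x)|<1.
x=-0.46: |R|=0.7501
R=1: x+143/144x²=0 ⇒ x=−144/143=-1.0070; min R=1−1/(4·143/144)=0.7483>−1
Confirm numerically:
  x=-0.986: |R|=0.97944 <1
  x=-0.746: |R|=0.80665 <1
  x=-0.547: |R|=0.75013 <1
  x=-1.511: |R|=1.75627 >1
  x=-1.386: |R|=1.52166 >1
  x=-1.260: |R|=1.31658 >1
Interval (-1.0070, 0).

left endpoint -1.0070.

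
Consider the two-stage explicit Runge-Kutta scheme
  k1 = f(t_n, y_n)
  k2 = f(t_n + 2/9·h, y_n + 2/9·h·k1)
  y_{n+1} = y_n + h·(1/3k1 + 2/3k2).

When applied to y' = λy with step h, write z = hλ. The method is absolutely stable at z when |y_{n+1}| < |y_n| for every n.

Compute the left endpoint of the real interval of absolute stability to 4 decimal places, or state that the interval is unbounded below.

With y'=λy (z=hλ):
  k1=λy_n ⇒ h·k1=z·y_n;  k2=λ(1+2/9z)y_n ⇒ h·k2=z(1+2/9z)y_n
  y_{n+1}/y_n = 1 + 1/3z + 2/3z(1+2/9z) = 1 + z + 4/27z²
  so R(z) = 1 + z + 4/27z².

Need |R(x)|<1, x<0.
x=-1.78: |R|=0.3106
R=1: x+4/27x²=0 ⇒ x=−27/4=-6.7500; min R=1−1/(4·4/27)=-0.6875>−1
Confirm numerically:
  x=-4.950: |R|=0.32000 <1
  x=-4.141: |R|=0.60057 <1
  x=-2.896: |R|=0.65351 <1
  x=-2.817: |R|=0.64137 <1
  x=-7.126: |R|=1.39694 >1
  x=-6.958: |R|=1.21441 >1
Interval (-6.7500, 0).

left endpoint -6.7500.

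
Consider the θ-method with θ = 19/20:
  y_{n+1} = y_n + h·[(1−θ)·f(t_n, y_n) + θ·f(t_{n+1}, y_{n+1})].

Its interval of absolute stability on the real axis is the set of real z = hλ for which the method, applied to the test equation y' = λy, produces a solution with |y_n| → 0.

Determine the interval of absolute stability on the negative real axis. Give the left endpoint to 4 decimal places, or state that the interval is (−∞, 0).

(−∞, 0) — no finite endpoint.

With y'=λy (z=hλ):
  y_{n+1} = y_n + z·[1/20·y_n + 19/20·y_{n+1}] ⇒ (1 − 19/20z)y_{n+1} = (1 + 1/20z)y_n
  ⇒ R(z) = (1 + 1/20z)/(1 − 19/20z).

Boundary: |R(x)|=1, x<0.
x=-0.61: |R|=0.6138
x=-2: |R|=0.3103
x=-10: |R|=0.0476
x=-100: |R|=0.0417
θ=19/20≥1/2 ⇒ |1+1/20x|<|1−19/20x| ∀x<0 ⇒ unbounded interval.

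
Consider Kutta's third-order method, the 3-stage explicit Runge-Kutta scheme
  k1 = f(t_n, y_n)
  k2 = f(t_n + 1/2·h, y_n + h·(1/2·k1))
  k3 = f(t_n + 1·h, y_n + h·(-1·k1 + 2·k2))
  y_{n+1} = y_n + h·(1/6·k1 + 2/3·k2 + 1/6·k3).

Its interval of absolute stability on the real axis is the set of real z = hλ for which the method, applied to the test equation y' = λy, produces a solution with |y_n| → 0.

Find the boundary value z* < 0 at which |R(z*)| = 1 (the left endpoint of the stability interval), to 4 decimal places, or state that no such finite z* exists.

With y'=λy (z=hλ):
  order 3, 3-stage ⇒ R(z)=1+z+z^2/2+z^3/6
  (e.g. R(-0.35)=0.70410, |R|=0.70410)

Find x<0 with |R(x)|<1.
x=-0.35: |R|=0.7041
|R(-2.4)|=0.8240 |R(-1.78)|=0.1358 |R(-1.09)|=0.2882
Bisect:
  x_lo=-3.0585 |R|=2.1497  x_hi=-0.1801 |R|=0.8351
  mid=-1.61930 |R|=0.01591 →hi
  mid=-2.33891 |R|=0.73616 →hi
  mid=-2.69871 |R|=1.33299 →lo
  mid=-2.51881 |R|=1.01000 →lo
  mid=-2.42886 |R|=0.86730 →hi
  mid=-2.47383 |R|=0.93715 →hi
  mid=-2.49632 |R|=0.97320 →hi
  mid=-2.50756 |R|=0.99150 →hi
  mid=-2.51319 |R|=1.00072 →lo
  mid=-2.51037 |R|=0.99611 →hi
  ...
  [-2.51283,-2.51266] ⇒ x*=-2.5127
So |R|<1 on (-2.5127, 0).

z* = -2.5127.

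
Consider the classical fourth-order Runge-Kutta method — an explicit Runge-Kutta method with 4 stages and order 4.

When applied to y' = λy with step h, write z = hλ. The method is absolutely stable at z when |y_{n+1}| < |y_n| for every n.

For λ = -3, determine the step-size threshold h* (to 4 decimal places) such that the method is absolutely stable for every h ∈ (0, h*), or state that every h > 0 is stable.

(-2.7853,0); λ=-3 ⇒ h* = 0.9284.

On y'=λy, z=hλ:
  order 4, 4-stage ⇒ R(z)=1+z+z^2/2+z^3/6+z^4/24
  (e.g. R(-0.58)=0.56040, |R|=0.56040)

Need |R(x)|<1, x<0.
x=-0.58: |R|=0.5604
|R(-2.06)|=0.3552 |R(-1.63)|=0.2708 |R(-1.05)|=0.3590
Bisect:
  x_lo=-3.4513 |R|=2.5645  x_hi=-0.3828 |R|=0.6820
  mid=-1.91707 |R|=0.30904 →hi
  mid=-2.68418 |R|=0.85796 →hi
  mid=-3.06774 |R|=1.51632 →lo
  mid=-2.87596 |R|=1.14553 →lo
  mid=-2.78007 |R|=0.99216 →hi
  mid=-2.82802 |R|=1.06635 →lo
  mid=-2.80405 |R|=1.02864 →lo
  mid=-2.79206 |R|=1.01025 →lo
  ...
  [-2.78532,-2.78513] ⇒ x*=-2.7853
So |R|<1 on (-2.7853, 0).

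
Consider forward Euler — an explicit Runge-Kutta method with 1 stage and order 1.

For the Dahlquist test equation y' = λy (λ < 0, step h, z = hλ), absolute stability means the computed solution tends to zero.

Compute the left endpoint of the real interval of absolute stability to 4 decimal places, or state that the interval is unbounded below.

With y'=λy (z=hλ):
  order 1, 1-stage ⇒ R(z)=1+z
  (e.g. R(-0.77)=0.23000, |R|=0.23000)

Need |R(x)|<1, x<0.
x=-0.77: |R|=0.2300
|R(-2.27)|=1.2700 |R(-1.32)|=0.3200 |R(-1.07)|=0.0700
Bisect:
  x_lo=-2.4738 |R|=1.4738  x_hi=-0.1295 |R|=0.8705
  mid=-1.30163 |R|=0.30163 →hi
  mid=-1.88770 |R|=0.88770 →hi
  mid=-2.18073 |R|=1.18073 →lo
  mid=-2.03422 |R|=1.03422 →lo
  mid=-1.96096 |R|=0.96096 →hi
  mid=-1.99759 |R|=0.99759 →hi
  mid=-2.01590 |R|=1.01590 →lo
  mid=-2.00674 |R|=1.00674 →lo
  ...
  [-2.00002,-1.99988] ⇒ x*=-2.0000
Stable set (-2.0000, 0).

z* = -2.0000.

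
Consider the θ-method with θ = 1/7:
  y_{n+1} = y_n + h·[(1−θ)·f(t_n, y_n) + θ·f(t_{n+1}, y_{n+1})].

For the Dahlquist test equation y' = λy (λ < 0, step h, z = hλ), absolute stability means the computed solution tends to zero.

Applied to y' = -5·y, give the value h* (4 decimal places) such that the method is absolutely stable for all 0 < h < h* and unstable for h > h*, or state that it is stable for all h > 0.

(-2.8000,0); λ=-5 ⇒ h* = (14/5)/5 = 0.5600.

With y'=λy (z=hλ):
  y_{n+1} = y_n + z·[6/7·y_n + 1/7·y_{n+1}] ⇒ (1 − 1/7z)y_{n+1} = (1 + 6/7z)y_n
  Hence R(z) = (1 + 6/7z)/(1 − 1/7z).

Find x<0 with |R(x)|<1.
x=-1.12: |R|=0.0345
R=−1: 1+6/7x = −1+1/7x ⇒ -5/7x=2 ⇒ x=2/(-5/7)=-2.8000
Confirm numerically:
  x=-2.503: |R|=0.84373 <1
  x=-1.900: |R|=0.49438 <1
  x=-1.868: |R|=0.47452 <1
  x=-1.307: |R|=0.10136 <1
  x=-3.284: |R|=1.23532 >1
  x=-3.195: |R|=1.19372 >1
  x=-2.912: |R|=1.05650 >1
Stable set (-2.8000, 0).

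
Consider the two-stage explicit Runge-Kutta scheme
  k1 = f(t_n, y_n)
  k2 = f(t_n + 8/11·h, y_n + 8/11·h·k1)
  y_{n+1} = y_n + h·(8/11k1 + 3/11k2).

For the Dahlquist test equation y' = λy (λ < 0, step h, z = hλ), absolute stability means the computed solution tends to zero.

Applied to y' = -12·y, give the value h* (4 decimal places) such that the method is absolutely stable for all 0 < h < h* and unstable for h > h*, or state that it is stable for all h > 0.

Test eqn y'=λy, z=hλ:
  k1=λy_n ⇒ h·k1=z·y_n;  k2=λ(1+8/11z)y_n ⇒ h·k2=z(1+8/11z)y_n
  y_{n+1}/y_n = 1 + 8/11z + 3/11z(1+8/11z) = 1 + z + 24/121z²
  ⇒ R(z) = 1 + z + 24/121z².

Need |R(x)|<1, x<0.
x=-1.77: |R|=0.1486
R=1: x+24/121x²=0 ⇒ x=−121/24=-5.0417; min R=1−1/(4·24/121)=-0.2604>−1
Confirm numerically:
  x=-3.278: |R|=0.14670 <1
  x=-2.867: |R|=0.23665 <1
  x=-2.037: |R|=0.21398 <1
  x=-5.634: |R|=1.66193 >1
  x=-5.623: |R|=1.64836 >1
Stable set (-5.0417, 0).

(-5.0417,0); λ=-12 ⇒ h* = (121/24)/12 = 0.4201.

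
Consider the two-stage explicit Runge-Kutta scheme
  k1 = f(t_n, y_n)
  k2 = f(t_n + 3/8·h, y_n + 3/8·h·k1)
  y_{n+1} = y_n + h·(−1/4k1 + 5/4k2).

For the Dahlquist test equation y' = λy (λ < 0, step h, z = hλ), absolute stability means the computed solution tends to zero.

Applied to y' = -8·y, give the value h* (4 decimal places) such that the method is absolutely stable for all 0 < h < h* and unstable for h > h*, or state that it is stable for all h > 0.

Set f=λy, z=hλ:
  k1=λy_n ⇒ h·k1=z·y_n;  k2=λ(1+3/8z)y_n ⇒ h·k2=z(1+3/8z)y_n
  y_{n+1}/y_n = 1 − 1/4z + 5/4z(1+3/8z) = 1 + z + 15/32z²
  ⇒ R(z) = 1 + z + 15/32z².

Find x<0 with |R(x)|<1.
x=-1.28: |R|=0.4880
R=1: x+15/32x²=0 ⇒ x=−32/15=-2.1333; min R=1−1/(4·15/32)=0.4667>−1
Confirm numerically:
  x=-1.956: |R|=0.83741 <1
  x=-1.542: |R|=0.57258 <1
  x=-1.362: |R|=0.50755 <1
  x=-0.870: |R|=0.48480 <1
  x=-2.702: |R|=1.72025 >1
  x=-2.195: |R|=1.06345 >1
Stable set (-2.1333, 0).

(-2.1333,0); λ=-8 ⇒ h* = (32/15)/8 = 0.2667.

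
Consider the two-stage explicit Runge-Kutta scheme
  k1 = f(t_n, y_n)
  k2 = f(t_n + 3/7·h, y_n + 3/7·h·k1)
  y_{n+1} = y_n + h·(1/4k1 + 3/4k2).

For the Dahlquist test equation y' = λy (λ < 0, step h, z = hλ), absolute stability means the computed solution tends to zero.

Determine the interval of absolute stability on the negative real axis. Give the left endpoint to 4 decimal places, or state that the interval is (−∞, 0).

z∈(-3.1111,0).

Test eqn y'=λy, z=hλ:
  k1=λy_n ⇒ h·k1=z·y_n;  k2=λ(1+3/7z)y_n ⇒ h·k2=z(1+3/7z)y_n
  y_{n+1}/y_n = 1 + 1/4z + 3/4z(1+3/7z) = 1 + z + 9/28z²
  ⇒ R(z) = 1 + z + 9/28z².

Need |R(x)|<1, x<0.
x=-0.44: |R|=0.6222
R=1: x+9/28x²=0 ⇒ x=−28/9=-3.1111; min R=1−1/(4·9/28)=0.2222>−1
Confirm numerically:
  x=-2.586: |R|=0.56352 <1
  x=-2.233: |R|=0.36974 <1
  x=-1.926: |R|=0.26633 <1
  x=-1.471: |R|=0.22452 <1
  x=-3.439: |R|=1.36245 >1
  x=-3.142: |R|=1.03120 >1
Interval (-3.1111, 0).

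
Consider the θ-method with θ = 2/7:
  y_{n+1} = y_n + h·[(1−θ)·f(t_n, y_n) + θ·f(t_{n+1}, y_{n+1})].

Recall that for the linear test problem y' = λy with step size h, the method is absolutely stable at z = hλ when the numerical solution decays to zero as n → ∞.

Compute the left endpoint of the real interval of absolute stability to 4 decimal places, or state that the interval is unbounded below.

Set f=λy, z=hλ:
  y_{n+1} = y_n + z·[5/7·y_n + 2/7·y_{n+1}] ⇒ (1 − 2/7z)y_{n+1} = (1 + 5/7z)y_n
  Hence R(z) = (1 + 5/7z)/(1 − 2/7z).

Solve |R(x)|<1 on ℝ⁻.
x=-0.58: |R|=0.5025
R=−1: 1+5/7x = −1+2/7x ⇒ -3/7x=2 ⇒ x=2/(-3/7)=-4.6667
Confirm numerically:
  x=-3.869: |R|=0.83763 <1
  x=-3.498: |R|=0.74950 <1
  x=-2.358: |R|=0.40884 <1
  x=-5.137: |R|=1.08168 >1
  x=-5.037: |R|=1.06507 >1
So |R|<1 on (-4.6667, 0).

z* = -4.6667.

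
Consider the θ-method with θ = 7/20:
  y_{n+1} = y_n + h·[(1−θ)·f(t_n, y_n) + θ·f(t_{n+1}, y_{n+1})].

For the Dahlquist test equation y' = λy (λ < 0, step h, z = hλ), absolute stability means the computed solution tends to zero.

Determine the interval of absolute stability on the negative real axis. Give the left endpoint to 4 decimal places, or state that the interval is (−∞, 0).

On y'=λy, z=hλ:
  y_{n+1} = y_n + z·[13/20·y_n + 7/20·y_{n+1}] ⇒ (1 − 7/20z)y_{n+1} = (1 + 13/20z)y_n
  so R(z) = (1 + 13/20z)/(1 − 7/20z).

Boundary: |R(x)|=1, x<0.
x=-0.64: |R|=0.4771
R=−1: 1+13/20x = −1+7/20x ⇒ -3/10x=2 ⇒ x=2/(-3/10)=-6.6667
Confirm numerically:
  x=-6.255: |R|=0.96128 <1
  x=-6.240: |R|=0.95980 <1
  x=-6.067: |R|=0.94240 <1
  x=-7.193: |R|=1.04489 >1
  x=-6.833: |R|=1.01471 >1
  x=-6.766: |R|=1.00885 >1
Stable set (-6.6667, 0).

z∈(-6.6667,0).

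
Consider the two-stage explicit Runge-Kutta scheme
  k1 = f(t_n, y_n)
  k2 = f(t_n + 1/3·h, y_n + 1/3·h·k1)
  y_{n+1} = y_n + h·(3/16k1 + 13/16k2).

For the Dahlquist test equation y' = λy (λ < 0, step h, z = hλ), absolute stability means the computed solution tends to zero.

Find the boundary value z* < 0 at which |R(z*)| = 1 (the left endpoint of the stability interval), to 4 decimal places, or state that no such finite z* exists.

Set f=λy, z=hλ:
  k1=λy_n ⇒ h·k1=z·y_n;  k2=λ(1+1/3z)y_n ⇒ h·k2=z(1+1/3z)y_n
  y_{n+1}/y_n = 1 + 3/16z + 13/16z(1+1/3z) = 1 + z + 13/48z²
  so R(z) = 1 + z + 13/48z².

Boundary: |R(x)|=1, x<0.
x=-0.89: |R|=0.3245
R=1: x+13/48x²=0 ⇒ x=−48/13=-3.6923; min R=1−1/(4·13/48)=0.0769>−1
Confirm numerically:
  x=-3.292: |R|=0.64309 <1
  x=-3.131: |R|=0.52402 <1
  x=-2.744: |R|=0.29525 <1
  x=-1.932: |R|=0.07892 <1
  x=-4.259: |R|=1.65367 >1
  x=-4.006: |R|=1.34034 >1
  x=-3.857: |R|=1.17204 >1
So |R|<1 on (-3.6923, 0).

z* = -3.6923.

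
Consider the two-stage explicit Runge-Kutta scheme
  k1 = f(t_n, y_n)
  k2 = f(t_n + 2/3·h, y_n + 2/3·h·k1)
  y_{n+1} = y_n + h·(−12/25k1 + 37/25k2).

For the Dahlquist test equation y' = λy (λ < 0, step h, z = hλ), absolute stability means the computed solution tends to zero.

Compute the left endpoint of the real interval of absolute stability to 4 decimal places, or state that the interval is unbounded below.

Test eqn y'=λy, z=hλ:
  k1=λy_n ⇒ h·k1=z·y_n;  k2=λ(1+2/3z)y_n ⇒ h·k2=z(1+2/3z)y_n
  y_{n+1}/y_n = 1 − 12/25z + 37/25z(1+2/3z) = 1 + z + 74/75z²
  ⇒ R(z) = 1 + z + 74/75z².

Need |R(x)|<1, x<0.
x=-1.34: |R|=1.4317
R=1: x+74/75x²=0 ⇒ x=−75/74=-1.0135; min R=1−1/(4·74/75)=0.7466>−1
Confirm numerically:
  x=-0.940: |R|=0.93182 <1
  x=-0.642: |R|=0.76467 <1
  x=-0.470: |R|=0.74795 <1
  x=-1.480: |R|=1.68119 >1
  x=-1.399: |R|=1.53210 >1
  x=-1.372: |R|=1.48529 >1
So |R|<1 on (-1.0135, 0).

z* = -1.0135.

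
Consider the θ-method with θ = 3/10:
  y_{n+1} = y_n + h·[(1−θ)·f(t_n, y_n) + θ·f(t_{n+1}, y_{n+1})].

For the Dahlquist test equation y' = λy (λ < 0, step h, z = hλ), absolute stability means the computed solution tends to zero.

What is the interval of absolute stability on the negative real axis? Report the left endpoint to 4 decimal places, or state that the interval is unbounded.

(-5.0000, 0).

With y'=λy (z=hλ):
  y_{n+1} = y_n + z·[7/10·y_n + 3/10·y_{n+1}] ⇒ (1 − 3/10z)y_{n+1} = (1 + 7/10z)y_n
  ⇒ R(z) = (1 + 7/10z)/(1 − 3/10z).

Need |R(x)|<1, x<0.
x=-0.72: |R|=0.4079
R=−1: 1+7/10x = −1+3/10x ⇒ -2/5x=2 ⇒ x=2/(-2/5)=-5.0000
Confirm numerically:
  x=-3.115: |R|=0.61024 <1
  x=-2.634: |R|=0.47134 <1
  x=-2.107: |R|=0.29097 <1
  x=-5.521: |R|=1.07845 >1
  x=-5.113: |R|=1.01784 >1
Stable set (-5.0000, 0).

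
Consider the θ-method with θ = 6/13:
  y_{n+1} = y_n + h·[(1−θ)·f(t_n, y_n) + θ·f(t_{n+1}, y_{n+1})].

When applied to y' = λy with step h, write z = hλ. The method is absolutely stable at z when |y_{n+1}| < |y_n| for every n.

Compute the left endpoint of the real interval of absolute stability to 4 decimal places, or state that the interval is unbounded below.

left endpoint -26.0000.

Test eqn y'=λy, z=hλ:
  y_{n+1} = y_n + z·[7/13·y_n + 6/13·y_{n+1}] ⇒ (1 − 6/13z)y_{n+1} = (1 + 7/13z)y_n
  R(z) = (1 + 7/13z)/(1 − 6/13z).

Boundary: |R(x)|=1, x<0.
x=-0.85: |R|=0.3895
R=−1: 1+7/13x = −1+6/13x ⇒ -1/13x=2 ⇒ x=2/(-1/13)=-26.0000
Confirm numerically:
  x=-25.678: |R|=0.99807 <1
  x=-18.134: |R|=0.93542 <1
  x=-10.921: |R|=0.80797 <1
  x=-26.332: |R|=1.00194 >1
  x=-26.193: |R|=1.00113 >1
  x=-26.038: |R|=1.00022 >1
Stable set (-26.0000, 0).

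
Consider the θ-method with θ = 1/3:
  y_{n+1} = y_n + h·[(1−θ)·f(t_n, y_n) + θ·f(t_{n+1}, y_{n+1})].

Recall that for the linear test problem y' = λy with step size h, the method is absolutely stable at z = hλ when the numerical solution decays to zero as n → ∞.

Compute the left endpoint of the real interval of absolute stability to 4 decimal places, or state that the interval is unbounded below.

left endpoint -6.0000.

With y'=λy (z=hλ):
  y_{n+1} = y_n + z·[2/3·y_n + 1/3·y_{n+1}] ⇒ (1 − 1/3z)y_{n+1} = (1 + 2/3z)y_n
  R(z) = (1 + 2/3z)/(1 − 1/3z).

Solve |R(x)|<1 on ℝ⁻.
x=-1.35: |R|=0.0690
R=−1: 1+2/3x = −1+1/3x ⇒ -1/3x=2 ⇒ x=2/(-1/3)=-6.0000
Confirm numerically:
  x=-2.883: |R|=0.47017 <1
  x=-2.826: |R|=0.45520 <1
  x=-2.465: |R|=0.35316 <1
  x=-6.490: |R|=1.05163 >1
  x=-6.469: |R|=1.04953 >1
Interval (-6.0000, 0).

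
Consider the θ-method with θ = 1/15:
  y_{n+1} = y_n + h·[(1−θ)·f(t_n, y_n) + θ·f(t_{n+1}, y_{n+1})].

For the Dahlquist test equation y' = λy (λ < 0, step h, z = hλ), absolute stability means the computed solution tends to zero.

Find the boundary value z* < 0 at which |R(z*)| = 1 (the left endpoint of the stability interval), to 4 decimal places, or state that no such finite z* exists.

Test eqn y'=λy, z=hλ:
  y_{n+1} = y_n + z·[14/15·y_n + 1/15·y_{n+1}] ⇒ (1 − 1/15z)y_{n+1} = (1 + 14/15z)y_n
  R(z) = (1 + 14/15z)/(1 − 1/15z).

Need |R(x)|<1, x<0.
x=-1.34: |R|=0.2301
R=−1: 1+14/15x = −1+1/15x ⇒ -13/15x=2 ⇒ x=2/(-13/15)=-2.3077
Confirm numerically:
  x=-1.811: |R|=0.61591 <1
  x=-1.785: |R|=0.59517 <1
  x=-1.111: |R|=0.03439 <1
  x=-2.900: |R|=1.43017 >1
  x=-2.543: |R|=1.17437 >1
  x=-2.397: |R|=1.06674 >1
Stable set (-2.3077, 0).

z* = -2.3077.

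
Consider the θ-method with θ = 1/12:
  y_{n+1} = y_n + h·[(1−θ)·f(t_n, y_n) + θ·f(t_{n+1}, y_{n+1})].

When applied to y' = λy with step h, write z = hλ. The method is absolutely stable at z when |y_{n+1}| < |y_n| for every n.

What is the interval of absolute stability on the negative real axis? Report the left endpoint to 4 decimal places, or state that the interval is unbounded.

With y'=λy (z=hλ):
  y_{n+1} = y_n + z·[11/12·y_n + 1/12·y_{n+1}] ⇒ (1 − 1/12z)y_{n+1} = (1 + 11/12z)y_n
  Hence R(z) = (1 + 11/12z)/(1 − 1/12z).

Find x<0 with |R(x)|<1.
x=-0.44: |R|=0.5756
R=−1: 1+11/12x = −1+1/12x ⇒ -5/6x=2 ⇒ x=2/(-5/6)=-2.4000
Confirm numerically:
  x=-1.626: |R|=0.43197 <1
  x=-1.616: |R|=0.42421 <1
  x=-1.286: |R|=0.16152 <1
  x=-1.024: |R|=0.05651 <1
  x=-2.762: |R|=1.24522 >1
  x=-2.558: |R|=1.10853 >1
  x=-2.436: |R|=1.02494 >1
Stable set (-2.4000, 0).

z∈(-2.4000,0).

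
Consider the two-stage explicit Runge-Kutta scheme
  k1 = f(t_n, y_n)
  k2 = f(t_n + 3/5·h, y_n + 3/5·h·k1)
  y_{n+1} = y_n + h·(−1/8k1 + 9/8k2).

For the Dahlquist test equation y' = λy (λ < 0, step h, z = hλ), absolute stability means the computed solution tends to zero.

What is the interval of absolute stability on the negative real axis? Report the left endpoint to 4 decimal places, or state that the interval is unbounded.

z∈(-1.4815,0).

Test eqn y'=λy, z=hλ:
  k1=λy_n ⇒ h·k1=z·y_n;  k2=λ(1+3/5z)y_n ⇒ h·k2=z(1+3/5z)y_n
  y_{n+1}/y_n = 1 − 1/8z + 9/8z(1+3/5z) = 1 + z + 27/40z²
  Hence R(z) = 1 + z + 27/40z².

Boundary: |R(x)|=1, x<0.
x=-1.77: |R|=1.3447
R=1: x+27/40x²=0 ⇒ x=−40/27=-1.4815; min R=1−1/(4·27/40)=0.6296>−1
Confirm numerically:
  x=-1.311: |R|=0.84914 <1
  x=-1.149: |R|=0.74214 <1
  x=-0.826: |R|=0.63454 <1
  x=-2.033: |R|=1.75684 >1
  x=-2.011: |R|=1.71878 >1
  x=-1.612: |R|=1.14202 >1
Stable set (-1.4815, 0).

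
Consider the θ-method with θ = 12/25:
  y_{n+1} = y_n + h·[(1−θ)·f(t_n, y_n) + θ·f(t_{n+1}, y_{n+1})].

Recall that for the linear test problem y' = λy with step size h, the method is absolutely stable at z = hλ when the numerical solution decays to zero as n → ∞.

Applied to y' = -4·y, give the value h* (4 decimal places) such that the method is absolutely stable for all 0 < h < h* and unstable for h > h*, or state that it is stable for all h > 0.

Set f=λy, z=hλ:
  y_{n+1} = y_n + z·[13/25·y_n + 12/25·y_{n+1}] ⇒ (1 − 12/25z)y_{n+1} = (1 + 13/25z)y_n
  ⇒ R(z) = (1 + 13/25z)/(1 − 12/25z).

Need |R(x)|<1, x<0.
x=-0.39: |R|=0.6715
R=−1: 1+13/25x = −1+12/25x ⇒ -1/25x=2 ⇒ x=2/(-1/25)=-50.0000
Confirm numerically:
  x=-48.866: |R|=0.99815 <1
  x=-42.993: |R|=0.98705 <1
  x=-34.387: |R|=0.96432 <1
  x=-28.354: |R|=0.94074 <1
  x=-50.563: |R|=1.00089 >1
  x=-50.260: |R|=1.00041 >1
  x=-50.121: |R|=1.00019 >1
Stable set (-50.0000, 0).

(-50.0000,0); λ=-4 ⇒ h* = (50)/4 = 12.5000.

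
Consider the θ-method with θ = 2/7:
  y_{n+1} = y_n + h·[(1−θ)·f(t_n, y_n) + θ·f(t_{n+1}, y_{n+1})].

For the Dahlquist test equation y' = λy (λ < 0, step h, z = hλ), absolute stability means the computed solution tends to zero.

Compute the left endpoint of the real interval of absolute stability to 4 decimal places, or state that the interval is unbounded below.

Set f=λy, z=hλ:
  y_{n+1} = y_n + z·[5/7·y_n + 2/7·y_{n+1}] ⇒ (1 − 2/7z)y_{n+1} = (1 + 5/7z)y_n
  R(z) = (1 + 5/7z)/(1 − 2/7z).

Boundary: |R(x)|=1, x<0.
x=-0.51: |R|=0.5549
R=−1: 1+5/7x = −1+2/7x ⇒ -3/7x=2 ⇒ x=2/(-3/7)=-4.6667
Confirm numerically:
  x=-4.639: |R|=0.99490 <1
  x=-4.385: |R|=0.94642 <1
  x=-2.170: |R|=0.33951 <1
  x=-5.201: |R|=1.09212 >1
  x=-5.152: |R|=1.08414 >1
  x=-4.912: |R|=1.04375 >1
So |R|<1 on (-4.6667, 0).

z* = -4.6667.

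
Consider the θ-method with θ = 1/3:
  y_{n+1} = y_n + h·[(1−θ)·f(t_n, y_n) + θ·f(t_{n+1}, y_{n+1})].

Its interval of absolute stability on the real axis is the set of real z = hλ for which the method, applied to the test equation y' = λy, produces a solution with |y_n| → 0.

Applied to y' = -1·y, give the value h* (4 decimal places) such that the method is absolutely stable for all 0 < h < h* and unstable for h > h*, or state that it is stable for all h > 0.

Set f=λy, z=hλ:
  y_{n+1} = y_n + z·[2/3·y_n + 1/3·y_{n+1}] ⇒ (1 − 1/3z)y_{n+1} = (1 + 2/3z)y_n
  R(z) = (1 + 2/3z)/(1 − 1/3z).

Find x<0 with |R(x)|<1.
x=-0.83: |R|=0.3499
R=−1: 1+2/3x = −1+1/3x ⇒ -1/3x=2 ⇒ x=2/(-1/3)=-6.0000
Confirm numerically:
  x=-5.797: |R|=0.97692 <1
  x=-5.029: |R|=0.87906 <1
  x=-3.742: |R|=0.66508 <1
  x=-2.805: |R|=0.44961 <1
  x=-6.498: |R|=1.05243 >1
  x=-6.174: |R|=1.01897 >1
  x=-6.119: |R|=1.01305 >1
Stable set (-6.0000, 0).

(-6.0000,0); λ=-1 ⇒ h* = (6)/1 = 6.0000.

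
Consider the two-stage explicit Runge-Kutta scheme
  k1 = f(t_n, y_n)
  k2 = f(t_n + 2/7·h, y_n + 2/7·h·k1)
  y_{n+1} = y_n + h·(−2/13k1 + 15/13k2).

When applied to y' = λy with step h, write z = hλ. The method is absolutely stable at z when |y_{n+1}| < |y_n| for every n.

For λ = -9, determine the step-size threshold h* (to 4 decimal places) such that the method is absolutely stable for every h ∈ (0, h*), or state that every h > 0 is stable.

On y'=λy, z=hλ:
  k1=λy_n ⇒ h·k1=z·y_n;  k2=λ(1+2/7z)y_n ⇒ h·k2=z(1+2/7z)y_n
  y_{n+1}/y_n = 1 − 2/13z + 15/13z(1+2/7z) = 1 + z + 30/91z²
  ⇒ R(z) = 1 + z + 30/91z².

Boundary: |R(x)|=1, x<0.
x=-0.75: |R|=0.4354
R=1: x+30/91x²=0 ⇒ x=−91/30=-3.0333; min R=1−1/(4·30/91)=0.2417>−1
Confirm numerically:
  x=-1.542: |R|=0.24188 <1
  x=-1.535: |R|=0.24178 <1
  x=-1.460: |R|=0.24273 <1
  x=-3.435: |R|=1.45485 >1
  x=-3.200: |R|=1.17582 >1
  x=-3.059: |R|=1.02588 >1
Interval (-3.0333, 0).

(-3.0333,0); λ=-9 ⇒ h* = (91/30)/9 = 0.3370.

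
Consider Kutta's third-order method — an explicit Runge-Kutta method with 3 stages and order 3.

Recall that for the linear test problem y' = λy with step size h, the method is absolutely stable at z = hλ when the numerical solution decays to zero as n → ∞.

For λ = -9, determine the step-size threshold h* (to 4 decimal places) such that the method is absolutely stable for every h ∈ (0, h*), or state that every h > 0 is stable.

On y'=λy, z=hλ:
  order 3, 3-stage ⇒ R(z)=1+z+z^2/2+z^3/6
  (e.g. R(-0.84)=0.41402, |R|=0.41402)

Need |R(x)|<1, x<0.
x=-0.84: |R|=0.4140
|R(-1.99)|=0.3234 |R(-1.88)|=0.2202 |R(-1.86)|=0.2027
Bisect:
  x_lo=-2.8228 |R|=1.5875  x_hi=-0.0896 |R|=0.9143
  mid=-1.45617 |R|=0.08942 →hi
  mid=-2.13948 |R|=0.48300 →hi
  mid=-2.48114 |R|=0.94878 →hi
  mid=-2.65196 |R|=1.24401 →lo
  mid=-2.56655 |R|=1.09068 →lo
  mid=-2.52384 |R|=1.01834 →lo
  mid=-2.50249 |R|=0.98322 →hi
  mid=-2.51317 |R|=1.00069 →lo
  ...
  [-2.51283,-2.51267] ⇒ x*=-2.5127
So |R|<1 on (-2.5127, 0).

(-2.5127,0); λ=-9 ⇒ h* = 0.2792.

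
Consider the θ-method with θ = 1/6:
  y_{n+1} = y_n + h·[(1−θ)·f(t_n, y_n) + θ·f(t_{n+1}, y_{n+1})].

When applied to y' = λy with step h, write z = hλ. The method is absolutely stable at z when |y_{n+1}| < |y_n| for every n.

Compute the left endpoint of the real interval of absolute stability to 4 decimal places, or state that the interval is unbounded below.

Set f=λy, z=hλ:
  y_{n+1} = y_n + z·[5/6·y_n + 1/6·y_{n+1}] ⇒ (1 − 1/6z)y_{n+1} = (1 + 5/6z)y_n
  Hence R(z) = (1 + 5/6z)/(1 − 1/6z).

Find x<0 with |R(x)|<1.
x=-1.45: |R|=0.1678
R=−1: 1+5/6x = −1+1/6x ⇒ -2/3x=2 ⇒ x=2/(-2/3)=-3.0000
Confirm numerically:
  x=-2.463: |R|=0.74619 <1
  x=-1.993: |R|=0.49606 <1
  x=-1.852: |R|=0.41518 <1
  x=-3.566: |R|=1.23667 >1
  x=-3.106: |R|=1.04656 >1
Stable set (-3.0000, 0).

z* = -3.0000.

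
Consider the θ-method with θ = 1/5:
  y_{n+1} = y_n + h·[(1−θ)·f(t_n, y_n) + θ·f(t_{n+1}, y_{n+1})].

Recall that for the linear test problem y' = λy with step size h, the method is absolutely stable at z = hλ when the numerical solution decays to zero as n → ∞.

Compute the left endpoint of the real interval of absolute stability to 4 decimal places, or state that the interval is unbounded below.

left endpoint -3.3333.

With y'=λy (z=hλ):
  y_{n+1} = y_n + z·[4/5·y_n + 1/5·y_{n+1}] ⇒ (1 − 1/5z)y_{n+1} = (1 + 4/5z)y_n
  R(z) = (1 + 4/5z)/(1 − 1/5z).

Boundary: |R(x)|=1, x<0.
x=-0.73: |R|=0.3630
R=−1: 1+4/5x = −1+1/5x ⇒ -3/5x=2 ⇒ x=2/(-3/5)=-3.3333
Confirm numerically:
  x=-2.515: |R|=0.67332 <1
  x=-2.242: |R|=0.54791 <1
  x=-2.054: |R|=0.45591 <1
  x=-3.850: |R|=1.17514 >1
  x=-3.499: |R|=1.05848 >1
So |R|<1 on (-3.3333, 0).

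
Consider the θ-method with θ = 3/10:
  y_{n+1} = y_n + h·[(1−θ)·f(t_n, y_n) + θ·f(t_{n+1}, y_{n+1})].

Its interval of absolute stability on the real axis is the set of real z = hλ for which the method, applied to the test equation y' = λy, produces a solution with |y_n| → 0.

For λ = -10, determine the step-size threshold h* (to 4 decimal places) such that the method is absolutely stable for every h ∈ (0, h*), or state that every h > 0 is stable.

On y'=λy, z=hλ:
  y_{n+1} = y_n + z·[7/10·y_n + 3/10·y_{n+1}] ⇒ (1 − 3/10z)y_{n+1} = (1 + 7/10z)y_n
  R(z) = (1 + 7/10z)/(1 − 3/10z).

Solve |R(x)|<1 on ℝ⁻.
x=-0.6: |R|=0.4915
R=−1: 1+7/10x = −1+3/10x ⇒ -2/5x=2 ⇒ x=2/(-2/5)=-5.0000
Confirm numerically:
  x=-4.336: |R|=0.88456 <1
  x=-4.158: |R|=0.85014 <1
  x=-3.002: |R|=0.57950 <1
  x=-2.196: |R|=0.32385 <1
  x=-5.528: |R|=1.07945 >1
  x=-5.509: |R|=1.07675 >1
  x=-5.267: |R|=1.04139 >1
Interval (-5.0000, 0).

(-5.0000,0); λ=-10 ⇒ h* = (5)/10 = 0.5000.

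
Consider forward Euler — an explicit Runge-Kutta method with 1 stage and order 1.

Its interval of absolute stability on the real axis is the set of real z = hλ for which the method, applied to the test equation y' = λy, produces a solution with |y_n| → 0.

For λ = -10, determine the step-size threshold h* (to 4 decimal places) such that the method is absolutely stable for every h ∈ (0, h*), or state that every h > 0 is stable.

On y'=λy, z=hλ:
  order 1, 1-stage ⇒ R(z)=1+z
  (e.g. R(-0.77)=0.23000, |R|=0.23000)

Find x<0 with |R(x)|<1.
x=-0.77: |R|=0.2300
|R(-1.55)|=0.5500 |R(-1.22)|=0.2200 |R(-1.06)|=0.0600
Bisect:
  x_lo=-2.7331 |R|=1.7331  x_hi=-0.0706 |R|=0.9294
  mid=-1.40186 |R|=0.40186 →hi
  mid=-2.06749 |R|=1.06749 →lo
  mid=-1.73467 |R|=0.73467 →hi
  mid=-1.90108 |R|=0.90108 →hi
  mid=-1.98428 |R|=0.98428 →hi
  mid=-2.02588 |R|=1.02588 →lo
  mid=-2.00508 |R|=1.00508 →lo
  mid=-1.99468 |R|=0.99468 →hi
  ...
  [-2.00005,-1.99988] ⇒ x*=-2.0000
Stable set (-2.0000, 0).

(-2.0000,0); λ=-10 ⇒ h* = 0.2000.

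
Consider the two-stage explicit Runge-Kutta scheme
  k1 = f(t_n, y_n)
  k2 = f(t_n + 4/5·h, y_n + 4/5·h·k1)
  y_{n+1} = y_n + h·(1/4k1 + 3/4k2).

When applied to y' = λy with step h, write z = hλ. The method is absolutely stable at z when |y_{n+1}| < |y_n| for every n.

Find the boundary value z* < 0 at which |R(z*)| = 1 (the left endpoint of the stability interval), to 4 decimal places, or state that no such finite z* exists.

z* = -1.6667.

Set f=λy, z=hλ:
  k1=λy_n ⇒ h·k1=z·y_n;  k2=λ(1+4/5z)y_n ⇒ h·k2=z(1+4/5z)y_n
  y_{n+1}/y_n = 1 + 1/4z + 3/4z(1+4/5z) = 1 + z + 3/5z²
  ⇒ R(z) = 1 + z + 3/5z².

Find x<0 with |R(x)|<1.
x=-0.7: |R|=0.5940
R=1: x+3/5x²=0 ⇒ x=−5/3=-1.6667; min R=1−1/(4·3/5)=0.5833>−1
Confirm numerically:
  x=-1.497: |R|=0.84761 <1
  x=-1.308: |R|=0.71852 <1
  x=-0.946: |R|=0.59095 <1
  x=-0.873: |R|=0.58428 <1
  x=-2.087: |R|=1.52634 >1
  x=-1.796: |R|=1.13937 >1
  x=-1.785: |R|=1.12673 >1
Stable set (-1.6667, 0).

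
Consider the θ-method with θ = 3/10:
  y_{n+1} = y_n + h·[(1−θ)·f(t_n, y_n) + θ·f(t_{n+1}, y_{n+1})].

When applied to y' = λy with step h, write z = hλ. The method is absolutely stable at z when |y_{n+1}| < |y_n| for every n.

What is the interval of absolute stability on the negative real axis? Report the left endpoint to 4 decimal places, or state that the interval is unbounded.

(-5.0000, 0).

Set f=λy, z=hλ:
  y_{n+1} = y_n + z·[7/10·y_n + 3/10·y_{n+1}] ⇒ (1 − 3/10z)y_{n+1} = (1 + 7/10z)y_n
  R(z) = (1 + 7/10z)/(1 − 3/10z).

Solve |R(x)|<1 on ℝ⁻.
x=-1.67: |R|=0.1126
R=−1: 1+7/10x = −1+3/10x ⇒ -2/5x=2 ⇒ x=2/(-2/5)=-5.0000
Confirm numerically:
  x=-4.819: |R|=0.97040 <1
  x=-3.854: |R|=0.78740 <1
  x=-3.353: |R|=0.67157 <1
  x=-5.434: |R|=1.06600 >1
  x=-5.383: |R|=1.05859 >1
  x=-5.106: |R|=1.01675 >1
Interval (-5.0000, 0).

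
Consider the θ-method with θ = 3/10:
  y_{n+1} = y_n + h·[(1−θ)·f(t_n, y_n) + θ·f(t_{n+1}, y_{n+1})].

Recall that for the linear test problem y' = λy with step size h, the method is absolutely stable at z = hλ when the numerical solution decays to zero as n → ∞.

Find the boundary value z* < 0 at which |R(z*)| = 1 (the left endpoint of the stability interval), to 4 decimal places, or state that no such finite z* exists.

On y'=λy, z=hλ:
  y_{n+1} = y_n + z·[7/10·y_n + 3/10·y_{n+1}] ⇒ (1 − 3/10z)y_{n+1} = (1 + 7/10z)y_n
  R(z) = (1 + 7/10z)/(1 − 3/10z).

Find x<0 with |R(x)|<1.
x=-0.47: |R|=0.5881
R=−1: 1+7/10x = −1+3/10x ⇒ -2/5x=2 ⇒ x=2/(-2/5)=-5.0000
Confirm numerically:
  x=-4.617: |R|=0.93577 <1
  x=-3.945: |R|=0.80673 <1
  x=-3.215: |R|=0.63655 <1
  x=-2.064: |R|=0.27470 <1
  x=-5.411: |R|=1.06267 >1
  x=-5.240: |R|=1.03733 >1
Interval (-5.0000, 0).

z* = -5.0000.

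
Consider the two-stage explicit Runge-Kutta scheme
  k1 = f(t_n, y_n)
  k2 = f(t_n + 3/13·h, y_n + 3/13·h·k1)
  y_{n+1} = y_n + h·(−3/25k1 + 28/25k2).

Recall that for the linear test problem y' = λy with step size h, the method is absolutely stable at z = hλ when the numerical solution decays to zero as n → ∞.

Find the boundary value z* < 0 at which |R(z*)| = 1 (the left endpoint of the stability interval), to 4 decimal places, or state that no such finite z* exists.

On y'=λy, z=hλ:
  k1=λy_n ⇒ h·k1=z·y_n;  k2=λ(1+3/13z)y_n ⇒ h·k2=z(1+3/13z)y_n
  y_{n+1}/y_n = 1 − 3/25z + 28/25z(1+3/13z) = 1 + z + 84/325z²
  R(z) = 1 + z + 84/325z².

Boundary: |R(x)|=1, x<0.
x=-1.19: |R|=0.1760
R=1: x+84/325x²=0 ⇒ x=−325/84=-3.8690; min R=1−1/(4·84/325)=0.0327>−1
Confirm numerically:
  x=-3.601: |R|=0.75052 <1
  x=-3.492: |R|=0.65970 <1
  x=-3.000: |R|=0.32615 <1
  x=-4.357: |R|=1.54949 >1
  x=-3.969: |R|=1.10253 >1
Interval (-3.8690, 0).

left endpoint -3.8690.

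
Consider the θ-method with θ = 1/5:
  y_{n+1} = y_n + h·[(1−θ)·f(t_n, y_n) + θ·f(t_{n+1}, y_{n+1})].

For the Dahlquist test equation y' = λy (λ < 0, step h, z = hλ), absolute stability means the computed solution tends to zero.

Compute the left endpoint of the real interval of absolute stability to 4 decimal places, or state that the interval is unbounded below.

Set f=λy, z=hλ:
  y_{n+1} = y_n + z·[4/5·y_n + 1/5·y_{n+1}] ⇒ (1 − 1/5z)y_{n+1} = (1 + 4/5z)y_n
  R(z) = (1 + 4/5z)/(1 − 1/5z).

Boundary: |R(x)|=1, x<0.
x=-0.34: |R|=0.6816
R=−1: 1+4/5x = −1+1/5x ⇒ -3/5x=2 ⇒ x=2/(-3/5)=-3.3333
Confirm numerically:
  x=-3.096: |R|=0.91206 <1
  x=-2.005: |R|=0.43112 <1
  x=-1.336: |R|=0.05429 <1
  x=-3.609: |R|=1.09606 >1
  x=-3.470: |R|=1.04841 >1
Interval (-3.3333, 0).

left endpoint -3.3333.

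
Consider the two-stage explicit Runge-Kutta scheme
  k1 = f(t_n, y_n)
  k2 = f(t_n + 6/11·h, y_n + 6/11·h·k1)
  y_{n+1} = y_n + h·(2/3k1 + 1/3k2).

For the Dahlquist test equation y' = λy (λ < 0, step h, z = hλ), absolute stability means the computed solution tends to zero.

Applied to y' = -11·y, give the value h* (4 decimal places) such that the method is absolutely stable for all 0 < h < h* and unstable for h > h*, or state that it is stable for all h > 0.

With y'=λy (z=hλ):
  k1=λy_n ⇒ h·k1=z·y_n;  k2=λ(1+6/11z)y_n ⇒ h·k2=z(1+6/11z)y_n
  y_{n+1}/y_n = 1 + 2/3z + 1/3z(1+6/11z) = 1 + z + 2/11z²
  so R(z) = 1 + z + 2/11z².

Need |R(x)|<1, x<0.
x=-1.69: |R|=0.1707
R=1: x+2/11x²=0 ⇒ x=−11/2=-5.5000; min R=1−1/(4·2/11)=-0.3750>−1
Confirm numerically:
  x=-5.214: |R|=0.72887 <1
  x=-4.560: |R|=0.22065 <1
  x=-2.892: |R|=0.37133 <1
  x=-5.709: |R|=1.21694 >1
  x=-5.622: |R|=1.12471 >1
Interval (-5.5000, 0).

(-5.5000,0); λ=-11 ⇒ h* = (11/2)/11 = 0.5000.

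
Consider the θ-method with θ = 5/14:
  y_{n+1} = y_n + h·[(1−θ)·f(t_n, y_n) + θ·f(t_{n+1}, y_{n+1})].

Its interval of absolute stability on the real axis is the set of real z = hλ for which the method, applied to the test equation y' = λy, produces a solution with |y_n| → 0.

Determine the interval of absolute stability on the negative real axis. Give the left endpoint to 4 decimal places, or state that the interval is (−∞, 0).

With y'=λy (z=hλ):
  y_{n+1} = y_n + z·[9/14·y_n + 5/14·y_{n+1}] ⇒ (1 − 5/14z)y_{n+1} = (1 + 9/14z)y_n
  so R(z) = (1 + 9/14z)/(1 − 5/14z).

Find x<0 with |R(x)|<1.
x=-1.63: |R|=0.0302
R=−1: 1+9/14x = −1+5/14x ⇒ -2/7x=2 ⇒ x=2/(-2/7)=-7.0000
Confirm numerically:
  x=-6.810: |R|=0.98418 <1
  x=-3.765: |R|=0.60579 <1
  x=-2.884: |R|=0.42069 <1
  x=-7.299: |R|=1.02369 >1
  x=-7.282: |R|=1.02238 >1
Stable set (-7.0000, 0).

z∈(-7.0000,0).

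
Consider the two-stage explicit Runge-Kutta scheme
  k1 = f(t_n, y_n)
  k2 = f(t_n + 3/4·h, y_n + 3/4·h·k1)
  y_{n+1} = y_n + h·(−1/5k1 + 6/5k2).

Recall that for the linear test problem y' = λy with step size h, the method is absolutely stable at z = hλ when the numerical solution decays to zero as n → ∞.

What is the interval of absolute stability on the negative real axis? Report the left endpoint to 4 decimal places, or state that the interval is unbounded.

(-1.1111, 0).

On y'=λy, z=hλ:
  k1=λy_n ⇒ h·k1=z·y_n;  k2=λ(1+3/4z)y_n ⇒ h·k2=z(1+3/4z)y_n
  y_{n+1}/y_n = 1 − 1/5z + 6/5z(1+3/4z) = 1 + z + 9/10z²
  Hence R(z) = 1 + z + 9/10z².

Need |R(x)|<1, x<0.
x=-0.9: |R|=0.8290
R=1: x+9/10x²=0 ⇒ x=−10/9=-1.1111; min R=1−1/(4·9/10)=0.7222>−1
Confirm numerically:
  x=-0.762: |R|=0.76058 <1
  x=-0.563: |R|=0.72227 <1
  x=-0.538: |R|=0.72250 <1
  x=-0.502: |R|=0.72480 <1
  x=-1.629: |R|=1.75928 >1
  x=-1.432: |R|=1.41356 >1
  x=-1.290: |R|=1.20769 >1
So |R|<1 on (-1.1111, 0).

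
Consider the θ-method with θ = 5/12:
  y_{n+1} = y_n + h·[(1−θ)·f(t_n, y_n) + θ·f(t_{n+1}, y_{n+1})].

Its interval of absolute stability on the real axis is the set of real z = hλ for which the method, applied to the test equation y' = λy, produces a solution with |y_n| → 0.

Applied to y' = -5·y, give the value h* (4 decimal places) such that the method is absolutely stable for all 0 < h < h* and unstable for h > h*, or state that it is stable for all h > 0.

(-12.0000,0); λ=-5 ⇒ h* = (12)/5 = 2.4000.

On y'=λy, z=hλ:
  y_{n+1} = y_n + z·[7/12·y_n + 5/12·y_{n+1}] ⇒ (1 − 5/12z)y_{n+1} = (1 + 7/12z)y_n
  ⇒ R(z) = (1 + 7/12z)/(1 − 5/12z).

Need |R(x)|<1, x<0.
x=-0.64: |R|=0.4947
R=−1: 1+7/12x = −1+5/12x ⇒ -1/6x=2 ⇒ x=2/(-1/6)=-12.0000
Confirm numerically:
  x=-10.540: |R|=0.95487 <1
  x=-6.931: |R|=0.78270 <1
  x=-5.214: |R|=0.64350 <1
  x=-5.168: |R|=0.63890 <1
  x=-12.487: |R|=1.01309 >1
  x=-12.276: |R|=1.00752 >1
  x=-12.118: |R|=1.00325 >1
So |R|<1 on (-12.0000, 0).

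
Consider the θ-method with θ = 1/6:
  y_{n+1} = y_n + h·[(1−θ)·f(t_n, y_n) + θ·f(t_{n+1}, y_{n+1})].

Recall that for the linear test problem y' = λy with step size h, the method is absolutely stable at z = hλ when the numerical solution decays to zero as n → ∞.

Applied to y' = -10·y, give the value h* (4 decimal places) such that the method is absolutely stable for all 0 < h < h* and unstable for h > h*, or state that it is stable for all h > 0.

On y'=λy, z=hλ:
  y_{n+1} = y_n + z·[5/6·y_n + 1/6·y_{n+1}] ⇒ (1 − 1/6z)y_{n+1} = (1 + 5/6z)y_n
  Hence R(z) = (1 + 5/6z)/(1 − 1/6z).

Need |R(x)|<1, x<0.
x=-1.36: |R|=0.1087
R=−1: 1+5/6x = −1+1/6x ⇒ -2/3x=2 ⇒ x=2/(-2/3)=-3.0000
Confirm numerically:
  x=-2.829: |R|=0.92253 <1
  x=-2.795: |R|=0.90677 <1
  x=-2.153: |R|=0.58445 <1
  x=-3.310: |R|=1.13319 >1
  x=-3.124: |R|=1.05436 >1
Interval (-3.0000, 0).

(-3.0000,0); λ=-10 ⇒ h* = (3)/10 = 0.3000.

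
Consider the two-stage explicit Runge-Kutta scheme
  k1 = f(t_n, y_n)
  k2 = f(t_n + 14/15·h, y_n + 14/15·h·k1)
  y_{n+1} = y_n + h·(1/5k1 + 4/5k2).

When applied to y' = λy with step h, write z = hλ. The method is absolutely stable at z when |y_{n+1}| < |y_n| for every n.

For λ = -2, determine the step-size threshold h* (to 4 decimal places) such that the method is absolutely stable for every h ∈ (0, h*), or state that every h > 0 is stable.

(-1.3393,0); λ=-2 ⇒ h* = (75/56)/2 = 0.6696.

With y'=λy (z=hλ):
  k1=λy_n ⇒ h·k1=z·y_n;  k2=λ(1+14/15z)y_n ⇒ h·k2=z(1+14/15z)y_n
  y_{n+1}/y_n = 1 + 1/5z + 4/5z(1+14/15z) = 1 + z + 56/75z²
  R(z) = 1 + z + 56/75z².

Need |R(x)|<1, x<0.
x=-1.74: |R|=1.5206
R=1: x+56/75x²=0 ⇒ x=−75/56=-1.3393; min R=1−1/(4·56/75)=0.6652>−1
Confirm numerically:
  x=-1.291: |R|=0.95346 <1
  x=-1.240: |R|=0.90807 <1
  x=-0.766: |R|=0.67211 <1
  x=-1.788: |R|=1.59905 >1
  x=-1.616: |R|=1.33389 >1
  x=-1.556: |R|=1.25178 >1
Interval (-1.3393, 0).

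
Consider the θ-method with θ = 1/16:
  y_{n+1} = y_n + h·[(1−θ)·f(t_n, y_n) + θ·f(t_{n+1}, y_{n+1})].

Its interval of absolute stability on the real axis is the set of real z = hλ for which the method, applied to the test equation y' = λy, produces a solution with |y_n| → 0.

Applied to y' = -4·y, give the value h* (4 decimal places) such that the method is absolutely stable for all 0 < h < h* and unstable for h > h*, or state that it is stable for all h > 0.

On y'=λy, z=hλ:
  y_{n+1} = y_n + z·[15/16·y_n + 1/16·y_{n+1}] ⇒ (1 − 1/16z)y_{n+1} = (1 + 15/16z)y_n
  Hence R(z) = (1 + 15/16z)/(1 − 1/16z).

Boundary: |R(x)|=1, x<0.
x=-1.21: |R|=0.1249
R=−1: 1+15/16x = −1+1/16x ⇒ -7/8x=2 ⇒ x=2/(-7/8)=-2.2857
Confirm numerically:
  x=-2.253: |R|=0.97491 <1
  x=-1.299: |R|=0.20146 <1
  x=-1.218: |R|=0.13184 <1
  x=-0.986: |R|=0.07124 <1
  x=-2.636: |R|=1.26315 >1
  x=-2.432: |R|=1.11111 >1
Interval (-2.2857, 0).

(-2.2857,0); λ=-4 ⇒ h* = (16/7)/4 = 0.5714.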